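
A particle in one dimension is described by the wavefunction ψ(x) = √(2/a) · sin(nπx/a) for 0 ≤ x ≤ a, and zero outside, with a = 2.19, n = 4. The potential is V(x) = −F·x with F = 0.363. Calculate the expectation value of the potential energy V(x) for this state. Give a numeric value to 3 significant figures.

⟨V⟩ = ∫ V(x)·|ψ|² dx.
With sin²θ = (1 − cos2θ)/2 on 0 ≤ x ≤ a: ∫sin²(nπx/a) dx = a/2, ∫x·sin²(nπx/a) dx = a²/4, ∫x²·sin²(nπx/a) dx = a³·(1/6 − 1/(4n²π²)); higher powers xᵏ the same way, integrating xᵏ·cos(2nπx/a) by parts.
⟨V⟩ = -0.39749.

-0.397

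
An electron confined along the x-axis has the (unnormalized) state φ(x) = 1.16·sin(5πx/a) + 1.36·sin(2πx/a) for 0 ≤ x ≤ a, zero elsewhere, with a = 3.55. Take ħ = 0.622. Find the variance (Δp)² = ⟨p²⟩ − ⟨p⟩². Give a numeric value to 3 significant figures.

3.89

Compute ⟨p⟩ and ⟨p²⟩ separately; (Δp)² = ⟨p²⟩ − ⟨p⟩².
d²/dx² sin(jπx/a) = −(jπ/a)²·sin(jπx/a); on 0 ≤ x ≤ a, ∫sin²(jπx/a) dx = a/2 and ∫sin(jπx/a)·sin(lπx/a) dx = 0 for j ≠ l, so only diagonal terms survive in ∫|φ|² and ∫φ·φ″; ∫φ·φ′ dx = [φ²/2] between the walls = 0.
Normalization: ∫|φ|² dx = 5.6715.
⟨p⟩ = 0.0000 and ⟨p²⟩ = 3.8915.
(Δp)² = 3.8915 − (0.0000)² = 3.8915.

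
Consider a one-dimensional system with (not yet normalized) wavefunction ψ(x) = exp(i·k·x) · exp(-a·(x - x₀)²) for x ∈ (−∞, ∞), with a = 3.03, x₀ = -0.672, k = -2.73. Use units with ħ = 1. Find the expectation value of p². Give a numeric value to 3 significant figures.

10.5

p² ψ = −ħ² d²ψ/dx²; ⟨p²⟩ = −ħ² ∫ ψ*·ψ'' dx / ∫|ψ|² dx.
Gaussian moments (u = x − x₀): ∫u^(2j)·e^(−2au²) du = (2j−1)!!/(4a)^j · √(π/(2a)), odd powers integrate to 0; here √(π/(2a)) = 0.72001. Derivatives: ψ′ = (ik − 2au)·ψ, ψ″ = ((ik − 2au)² − 2a)·ψ; the odd-in-u pieces drop out.
State is unnormalized: ∫|ψ|² dx = 0.72001, and ∫ψ*·(−ħ² ψ'') dx = 7.5478, so ⟨p²⟩ = 7.5478 / 0.72001.
⟨p²⟩ = 10.483.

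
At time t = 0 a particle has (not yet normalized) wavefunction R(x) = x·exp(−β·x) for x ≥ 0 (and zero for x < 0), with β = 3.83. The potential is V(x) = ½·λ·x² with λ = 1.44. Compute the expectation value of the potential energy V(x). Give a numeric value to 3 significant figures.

0.147

⟨V⟩ = ∫ V(x)·|R|² dx / ∫|R|² dx.
Every integrand reduces to terms xʲ·e^(−2βx) on [0, ∞); use ∫₀^∞ xʲ·e^(−2βx) dx = j!/(2β)^(j+1).
State is unnormalized: ∫|R|² dx = 0.0044498, and ∫R*·V(x)·R dx = 0.00065524, so ⟨V⟩ = 0.00065524 / 0.0044498.
⟨V⟩ = 0.14725.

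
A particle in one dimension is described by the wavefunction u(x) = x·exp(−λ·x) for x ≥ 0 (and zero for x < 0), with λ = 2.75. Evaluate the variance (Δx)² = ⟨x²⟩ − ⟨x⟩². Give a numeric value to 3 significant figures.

Compute ⟨x⟩ and ⟨x²⟩ separately, then (Δx)² = ⟨x²⟩ − ⟨x⟩².
Every integrand reduces to terms xʲ·e^(−2λx) on [0, ∞); use ∫₀^∞ xʲ·e^(−2λx) dx = j!/(2λ)^(j+1).
Normalization: ∫|u|² dx = 0.012021.
⟨x⟩ = 0.54545 and ⟨x²⟩ = 0.39669.
(Δx)² = 0.39669 − (0.54545)² = 0.099174.

0.0992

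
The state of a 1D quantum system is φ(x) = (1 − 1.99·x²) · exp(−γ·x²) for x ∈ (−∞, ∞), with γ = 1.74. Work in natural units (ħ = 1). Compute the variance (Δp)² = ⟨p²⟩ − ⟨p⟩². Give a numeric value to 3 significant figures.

5.54

Compute ⟨p⟩ and ⟨p²⟩ separately; (Δp)² = ⟨p²⟩ − ⟨p⟩².
Expand each integrand as polynomial × e^(−2γx²) and use ∫x^(2j)·e^(−2γx²) dx = (2j−1)!!/(4γ)^j · √(π/(2γ)), odd powers → 0; here √(π/(2γ)) = 0.95013. Differentiate with the product rule, d/dx e^(−γx²) = −2γx·e^(−γx²).
Normalization: ∫|φ|² dx = 0.63983.
⟨p⟩ = 0.0000 and ⟨p²⟩ = 5.5400.
(Δp)² = 5.5400 − (0.0000)² = 5.5400.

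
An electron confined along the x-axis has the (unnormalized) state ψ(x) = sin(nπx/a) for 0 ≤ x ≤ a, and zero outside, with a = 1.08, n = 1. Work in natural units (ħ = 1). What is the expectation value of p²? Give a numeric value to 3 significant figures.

p² ψ = −ħ² d²ψ/dx²; ⟨p²⟩ = −ħ² ∫ ψ*·ψ'' dx / ∫|ψ|² dx.
d/dx sin(nπx/a) = (nπ/a)·cos(nπx/a) and d²/dx² sin(nπx/a) = −(nπ/a)²·sin(nπx/a); on 0 ≤ x ≤ a, ∫sin²(nπx/a) dx = a/2 and ∫sin(nπx/a)·cos(nπx/a) dx = 0.
State is unnormalized: ∫|ψ|² dx = 0.54000, and ∫ψ*·(−ħ² ψ'') dx = 4.5693, so ⟨p²⟩ = 4.5693 / 0.54000.
⟨p²⟩ = 8.4616.

8.46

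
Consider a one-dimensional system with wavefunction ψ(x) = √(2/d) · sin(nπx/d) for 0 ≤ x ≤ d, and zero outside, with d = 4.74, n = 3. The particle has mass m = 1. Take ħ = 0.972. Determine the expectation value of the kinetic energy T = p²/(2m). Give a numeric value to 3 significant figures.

T = −(ħ²/2m) d²/dx², so ⟨T⟩ = −(ħ²/2m) ∫ ψ*·ψ'' dx; with m = 1.
d/dx sin(nπx/d) = (nπ/d)·cos(nπx/d) and d²/dx² sin(nπx/d) = −(nπ/d)²·sin(nπx/d); on 0 ≤ x ≤ d, ∫sin²(nπx/d) dx = d/2 and ∫sin(nπx/d)·cos(nπx/d) dx = 0.
⟨T⟩ = 1.8676.

1.87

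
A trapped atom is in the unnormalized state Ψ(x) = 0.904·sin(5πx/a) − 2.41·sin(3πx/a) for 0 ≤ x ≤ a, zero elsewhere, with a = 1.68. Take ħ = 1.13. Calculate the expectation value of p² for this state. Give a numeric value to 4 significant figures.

49.00

p² Ψ = −ħ² d²Ψ/dx²; ⟨p²⟩ = −ħ² ∫ Ψ*·Ψ'' dx / ∫|Ψ|² dx.
d²/dx² sin(jπx/a) = −(jπ/a)²·sin(jπx/a); on 0 ≤ x ≤ a, ∫sin²(jπx/a) dx = a/2 and ∫sin(jπx/a)·sin(lπx/a) dx = 0 for j ≠ l, so only diagonal terms survive in ∫|Ψ|² and ∫Ψ·Ψ″; ∫Ψ·Ψ′ dx = [Ψ²/2] between the walls = 0.
State is unnormalized: ∫|Ψ|² dx = 5.5653, and ∫Ψ*·(−ħ² Ψ'') dx = 272.69, so ⟨p²⟩ = 272.69 / 5.5653.
⟨p²⟩ = 48.999.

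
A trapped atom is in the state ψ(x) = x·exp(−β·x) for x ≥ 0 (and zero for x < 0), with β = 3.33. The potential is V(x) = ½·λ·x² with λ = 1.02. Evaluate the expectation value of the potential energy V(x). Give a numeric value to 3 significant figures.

⟨V⟩ = ∫ V(x)·|ψ|² dx / ∫|ψ|² dx.
Every integrand reduces to terms xʲ·e^(−2βx) on [0, ∞); use ∫₀^∞ xʲ·e^(−2βx) dx = j!/(2β)^(j+1).
State is unnormalized: ∫|ψ|² dx = 0.0067703, and ∫ψ*·V(x)·ψ dx = 0.00093414, so ⟨V⟩ = 0.00093414 / 0.0067703.
⟨V⟩ = 0.13798.

0.138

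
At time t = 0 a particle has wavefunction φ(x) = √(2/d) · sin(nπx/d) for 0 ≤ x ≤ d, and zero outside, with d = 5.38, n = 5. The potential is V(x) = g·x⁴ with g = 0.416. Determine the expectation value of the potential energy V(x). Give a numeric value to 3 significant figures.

68.3

⟨V⟩ = ∫ V(x)·|φ|² dx.
With sin²θ = (1 − cos2θ)/2 on 0 ≤ x ≤ d: ∫sin²(nπx/d) dx = d/2, ∫x·sin²(nπx/d) dx = d²/4, ∫x²·sin²(nπx/d) dx = d³·(1/6 − 1/(4n²π²)); higher powers xᵏ the same way, integrating xᵏ·cos(2nπx/d) by parts.
⟨V⟩ = 68.299.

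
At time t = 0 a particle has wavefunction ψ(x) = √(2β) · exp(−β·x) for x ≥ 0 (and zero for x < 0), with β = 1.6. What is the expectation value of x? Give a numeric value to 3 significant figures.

0.313

⟨x⟩ = ∫ x·|ψ|² dx (integrals over the domain).
Every integrand reduces to terms xʲ·e^(−2βx) on [0, ∞); use ∫₀^∞ xʲ·e^(−2βx) dx = j!/(2β)^(j+1).
⟨x⟩ = 0.31250.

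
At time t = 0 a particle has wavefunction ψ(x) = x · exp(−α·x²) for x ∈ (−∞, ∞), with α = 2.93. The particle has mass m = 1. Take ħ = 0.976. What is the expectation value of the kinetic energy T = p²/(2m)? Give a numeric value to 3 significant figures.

4.19

T = −(ħ²/2m) d²/dx², so ⟨T⟩ = −(ħ²/2m) ∫ ψ*·ψ'' dx / ∫|ψ|² dx; with m = 1.
Expand each integrand as polynomial × e^(−2αx²) and use ∫x^(2j)·e^(−2αx²) dx = (2j−1)!!/(4α)^j · √(π/(2α)), odd powers → 0; here √(π/(2α)) = 0.73219. Differentiate with the product rule, d/dx e^(−αx²) = −2αx·e^(−αx²).
State is unnormalized: ∫|ψ|² dx = 0.062474, and ∫ψ*·(−ħ²/2m · ψ'') dx = 0.26155, so ⟨T⟩ = 0.26155 / 0.062474.
⟨T⟩ = 4.1866.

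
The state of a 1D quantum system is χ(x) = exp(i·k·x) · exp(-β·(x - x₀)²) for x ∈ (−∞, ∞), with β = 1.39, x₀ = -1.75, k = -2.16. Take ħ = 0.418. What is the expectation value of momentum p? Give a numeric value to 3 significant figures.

-0.903

p χ = −iħ dχ/dx; then ⟨p⟩ = ∫ χ*·(pχ) dx / ∫|χ|² dx.
Gaussian moments (u = x − x₀): ∫u^(2j)·e^(−2βu²) du = (2j−1)!!/(4β)^j · √(π/(2β)), odd powers integrate to 0; here √(π/(2β)) = 1.0630. Derivatives: χ′ = (ik − 2βu)·χ, χ″ = ((ik − 2βu)² − 2β)·χ; the odd-in-u pieces drop out.
State is unnormalized: ∫|χ|² dx = 1.0630, and ∫χ*·(−iħ χ') dx = -0.95980, so ⟨p⟩ = -0.95980 / 1.0630.
⟨p⟩ = -0.90288.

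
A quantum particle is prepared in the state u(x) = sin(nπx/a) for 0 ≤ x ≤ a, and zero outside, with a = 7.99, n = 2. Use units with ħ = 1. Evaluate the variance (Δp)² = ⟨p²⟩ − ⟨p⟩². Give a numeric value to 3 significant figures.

0.618

Compute ⟨p⟩ and ⟨p²⟩ separately; (Δp)² = ⟨p²⟩ − ⟨p⟩².
d/dx sin(nπx/a) = (nπ/a)·cos(nπx/a) and d²/dx² sin(nπx/a) = −(nπ/a)²·sin(nπx/a); on 0 ≤ x ≤ a, ∫sin²(nπx/a) dx = a/2 and ∫sin(nπx/a)·cos(nπx/a) dx = 0.
Normalization: ∫|u|² dx = 3.9950.
⟨p⟩ = 0.0000 and ⟨p²⟩ = 0.61840.
(Δp)² = 0.61840 − (0.0000)² = 0.61840.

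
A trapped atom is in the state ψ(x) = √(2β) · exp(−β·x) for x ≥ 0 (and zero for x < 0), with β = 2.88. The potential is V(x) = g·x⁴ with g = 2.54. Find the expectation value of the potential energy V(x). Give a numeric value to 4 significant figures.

⟨V⟩ = ∫ V(x)·|ψ|² dx.
Every integrand reduces to terms xʲ·e^(−2βx) on [0, ∞); use ∫₀^∞ xʲ·e^(−2βx) dx = j!/(2β)^(j+1).
⟨V⟩ = 0.055380.

0.05538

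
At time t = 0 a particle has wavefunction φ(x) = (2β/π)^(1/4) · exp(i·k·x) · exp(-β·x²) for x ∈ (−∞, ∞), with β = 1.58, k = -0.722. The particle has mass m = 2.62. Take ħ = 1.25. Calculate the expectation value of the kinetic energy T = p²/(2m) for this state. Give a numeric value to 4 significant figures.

0.6266

T = −(ħ²/2m) d²/dx², so ⟨T⟩ = −(ħ²/2m) ∫ φ*·φ'' dx; with m = 2.62.
Gaussian moments: ∫x^(2j)·e^(−2βx²) dx = (2j−1)!!/(4β)^j · √(π/(2β)), odd powers integrate to 0; here √(π/(2β)) = 0.99708. Derivatives: φ′ = (ik − 2βx)·φ, φ″ = ((ik − 2βx)² − 2β)·φ; the odd-in-x pieces drop out.
⟨T⟩ = 0.62658.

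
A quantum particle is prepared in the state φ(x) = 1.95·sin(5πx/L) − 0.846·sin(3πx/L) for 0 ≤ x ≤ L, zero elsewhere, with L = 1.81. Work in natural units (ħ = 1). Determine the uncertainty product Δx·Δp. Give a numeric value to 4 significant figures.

Δx = √(⟨x²⟩−⟨x⟩²), Δp = √(⟨p²⟩−⟨p⟩²).
On 0 ≤ x ≤ L (j ≠ l): ∫sin²(jπx/L) dx = L/2, ∫sin(jπx/L)·sin(lπx/L) dx = 0; diagonal moments ∫x·sin²(jπx/L) dx = L²/4, ∫x²·sin²(jπx/L) dx = L³·(1/6 − 1/(4j²π²)); cross terms ∫x·sin(jπx/L)·sin(lπx/L) dx = 0 for j + l even and −4jlL²/(π²(j² − l²)²) for j + l odd, ∫x²·sin(jπx/L)·sin(lπx/L) dx = (−1)^(j+l)·4jlL³/(π²(j² − l²)²); higher powers the same way via product-to-sum and parts. d²/dx² sin(jπx/L) = −(jπ/L)²·sin(jπx/L); on 0 ≤ x ≤ L, ∫sin²(jπx/L) dx = L/2 and ∫sin(jπx/L)·sin(lπx/L) dx = 0 for j ≠ l, so only diagonal terms survive in ∫|φ|² and ∫φ·φ″; ∫φ·φ′ dx = [φ²/2] between the walls = 0.
Normalization: ∫|φ|² dx = 4.0890.
⟨x⟩ = 0.90500, ⟨x²⟩ = 0.96990 ⇒ Δx = 0.38843.
⟨p⟩ = 0.0000, ⟨p²⟩ = 67.680 ⇒ Δp = 8.2268.
Δx·Δp = 3.1955.

3.196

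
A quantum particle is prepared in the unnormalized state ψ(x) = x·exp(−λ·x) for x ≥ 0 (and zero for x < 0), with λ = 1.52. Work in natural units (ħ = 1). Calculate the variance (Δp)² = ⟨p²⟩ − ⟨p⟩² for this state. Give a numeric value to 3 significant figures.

2.31

Compute ⟨p⟩ and ⟨p²⟩ separately; (Δp)² = ⟨p²⟩ − ⟨p⟩².
Differentiate x·exp(−λ·x) with the product rule; every integrand then reduces to terms xʲ·e^(−2λx) on [0, ∞), with ∫₀^∞ xʲ·e^(−2λx) dx = j!/(2λ)^(j+1).
Normalization: ∫|ψ|² dx = 0.071188.
⟨p⟩ = 0.0000 and ⟨p²⟩ = 2.3104.
(Δp)² = 2.3104 − (0.0000)² = 2.3104.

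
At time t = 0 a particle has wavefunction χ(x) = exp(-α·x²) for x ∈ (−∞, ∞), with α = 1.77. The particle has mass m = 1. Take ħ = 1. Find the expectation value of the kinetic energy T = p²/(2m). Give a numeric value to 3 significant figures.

0.885

T = −(ħ²/2m) d²/dx², so ⟨T⟩ = −(ħ²/2m) ∫ χ*·χ'' dx / ∫|χ|² dx; with m = 1.
Gaussian moments: ∫x^(2j)·e^(−2αx²) dx = (2j−1)!!/(4α)^j · √(π/(2α)), odd powers integrate to 0; here √(π/(2α)) = 0.94205. Derivatives: d/dx e^(−αx²) = −2αx·e^(−αx²), d²/dx² e^(−αx²) = (4α²x² − 2α)·e^(−αx²).
State is unnormalized: ∫|χ|² dx = 0.94205, and ∫χ*·(−ħ²/2m · χ'') dx = 0.83371, so ⟨T⟩ = 0.83371 / 0.94205.
⟨T⟩ = 0.88500.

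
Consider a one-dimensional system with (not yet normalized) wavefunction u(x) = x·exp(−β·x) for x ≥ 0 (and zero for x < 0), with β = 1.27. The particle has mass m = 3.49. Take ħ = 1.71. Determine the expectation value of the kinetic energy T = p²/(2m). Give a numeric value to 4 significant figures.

T = −(ħ²/2m) d²/dx², so ⟨T⟩ = −(ħ²/2m) ∫ u*·u'' dx / ∫|u|² dx; with m = 3.49.
Differentiate x·exp(−β·x) with the product rule; every integrand then reduces to terms xʲ·e^(−2βx) on [0, ∞), with ∫₀^∞ xʲ·e^(−2βx) dx = j!/(2β)^(j+1).
State is unnormalized: ∫|u|² dx = 0.12205, and ∫u*·(−ħ²/2m · u'') dx = 0.082466, so ⟨T⟩ = 0.082466 / 0.12205.
⟨T⟩ = 0.67568.

0.6757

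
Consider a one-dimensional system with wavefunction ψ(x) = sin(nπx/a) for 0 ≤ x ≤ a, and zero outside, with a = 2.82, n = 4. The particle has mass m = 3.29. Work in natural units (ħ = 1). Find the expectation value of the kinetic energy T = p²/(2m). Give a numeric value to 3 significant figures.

3.02

T = −(ħ²/2m) d²/dx², so ⟨T⟩ = −(ħ²/2m) ∫ ψ*·ψ'' dx / ∫|ψ|² dx; with m = 3.29.
d/dx sin(nπx/a) = (nπ/a)·cos(nπx/a) and d²/dx² sin(nπx/a) = −(nπ/a)²·sin(nπx/a); on 0 ≤ x ≤ a, ∫sin²(nπx/a) dx = a/2 and ∫sin(nπx/a)·cos(nπx/a) dx = 0.
State is unnormalized: ∫|ψ|² dx = 1.4100, and ∫ψ*·(−ħ²/2m · ψ'') dx = 4.2551, so ⟨T⟩ = 4.2551 / 1.4100.
⟨T⟩ = 3.0178.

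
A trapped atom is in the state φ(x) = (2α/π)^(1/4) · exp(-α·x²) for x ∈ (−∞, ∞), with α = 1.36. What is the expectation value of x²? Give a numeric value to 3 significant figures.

⟨x²⟩ = ∫ x²·|φ|² dx (integrals over the domain).
Gaussian moments: ∫x^(2j)·e^(−2αx²) dx = (2j−1)!!/(4α)^j · √(π/(2α)), odd powers integrate to 0; here √(π/(2α)) = 1.0747.
⟨x²⟩ = 0.18382.

0.184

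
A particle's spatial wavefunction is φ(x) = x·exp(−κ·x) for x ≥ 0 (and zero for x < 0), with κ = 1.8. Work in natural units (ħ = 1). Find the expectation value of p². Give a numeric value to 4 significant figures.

p² φ = −ħ² d²φ/dx²; ⟨p²⟩ = −ħ² ∫ φ*·φ'' dx / ∫|φ|² dx.
Differentiate x·exp(−κ·x) with the product rule; every integrand then reduces to terms xʲ·e^(−2κx) on [0, ∞), with ∫₀^∞ xʲ·e^(−2κx) dx = j!/(2κ)^(j+1).
State is unnormalized: ∫|φ|² dx = 0.042867, and ∫φ*·(−ħ² φ'') dx = 0.13889, so ⟨p²⟩ = 0.13889 / 0.042867.
⟨p²⟩ = 3.2400.

3.240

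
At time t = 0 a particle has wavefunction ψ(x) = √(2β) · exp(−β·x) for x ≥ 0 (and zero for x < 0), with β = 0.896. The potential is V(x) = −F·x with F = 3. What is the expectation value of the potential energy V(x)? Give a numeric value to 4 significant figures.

-1.674

⟨V⟩ = ∫ V(x)·|ψ|² dx.
Every integrand reduces to terms xʲ·e^(−2βx) on [0, ∞); use ∫₀^∞ xʲ·e^(−2βx) dx = j!/(2β)^(j+1).
⟨V⟩ = -1.6741.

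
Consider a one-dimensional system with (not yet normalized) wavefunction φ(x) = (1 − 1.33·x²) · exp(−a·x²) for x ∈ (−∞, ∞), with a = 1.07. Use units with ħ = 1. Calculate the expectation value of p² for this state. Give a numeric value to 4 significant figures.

p² φ = −ħ² d²φ/dx²; ⟨p²⟩ = −ħ² ∫ φ*·φ'' dx / ∫|φ|² dx.
Expand each integrand as polynomial × e^(−2ax²) and use ∫x^(2j)·e^(−2ax²) dx = (2j−1)!!/(4a)^j · √(π/(2a)), odd powers → 0; here √(π/(2a)) = 1.2116. Differentiate with the product rule, d/dx e^(−ax²) = −2ax·e^(−ax²).
State is unnormalized: ∫|φ|² dx = 0.80960, and ∫φ*·(−ħ² φ'') dx = 2.9785, so ⟨p²⟩ = 2.9785 / 0.80960.
⟨p²⟩ = 3.6790.

3.679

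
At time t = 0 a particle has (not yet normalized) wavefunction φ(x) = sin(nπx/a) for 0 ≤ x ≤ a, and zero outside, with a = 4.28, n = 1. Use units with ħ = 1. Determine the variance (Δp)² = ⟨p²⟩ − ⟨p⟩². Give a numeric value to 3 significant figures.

Compute ⟨p⟩ and ⟨p²⟩ separately; (Δp)² = ⟨p²⟩ − ⟨p⟩².
d/dx sin(nπx/a) = (nπ/a)·cos(nπx/a) and d²/dx² sin(nπx/a) = −(nπ/a)²·sin(nπx/a); on 0 ≤ x ≤ a, ∫sin²(nπx/a) dx = a/2 and ∫sin(nπx/a)·cos(nπx/a) dx = 0.
Normalization: ∫|φ|² dx = 2.1400.
⟨p⟩ = 0.0000 and ⟨p²⟩ = 0.53878.
(Δp)² = 0.53878 − (0.0000)² = 0.53878.

0.539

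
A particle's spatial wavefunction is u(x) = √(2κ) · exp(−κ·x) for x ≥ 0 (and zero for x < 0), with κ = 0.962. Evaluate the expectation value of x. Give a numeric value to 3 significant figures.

⟨x⟩ = ∫ x·|u|² dx (integrals over the domain).
Every integrand reduces to terms xʲ·e^(−2κx) on [0, ∞); use ∫₀^∞ xʲ·e^(−2κx) dx = j!/(2κ)^(j+1).
⟨x⟩ = 0.51975.

0.520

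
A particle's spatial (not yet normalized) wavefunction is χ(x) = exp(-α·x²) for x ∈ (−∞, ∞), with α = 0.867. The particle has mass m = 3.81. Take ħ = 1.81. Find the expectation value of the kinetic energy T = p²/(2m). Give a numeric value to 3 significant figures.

T = −(ħ²/2m) d²/dx², so ⟨T⟩ = −(ħ²/2m) ∫ χ*·χ'' dx / ∫|χ|² dx; with m = 3.81.
Gaussian moments: ∫x^(2j)·e^(−2αx²) dx = (2j−1)!!/(4α)^j · √(π/(2α)), odd powers integrate to 0; here √(π/(2α)) = 1.3460. Derivatives: d/dx e^(−αx²) = −2αx·e^(−αx²), d²/dx² e^(−αx²) = (4α²x² − 2α)·e^(−αx²).
State is unnormalized: ∫|χ|² dx = 1.3460, and ∫χ*·(−ħ²/2m · χ'') dx = 0.50173, so ⟨T⟩ = 0.50173 / 1.3460.
⟨T⟩ = 0.37275.

0.373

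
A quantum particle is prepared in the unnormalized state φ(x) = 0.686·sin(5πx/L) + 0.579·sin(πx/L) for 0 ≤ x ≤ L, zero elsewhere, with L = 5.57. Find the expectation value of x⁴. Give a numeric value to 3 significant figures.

⟨x⁴⟩ = ∫ x⁴·|φ|² dx / ∫|φ|² dx (integrals over the domain).
On 0 ≤ x ≤ L (j ≠ l): ∫sin²(jπx/L) dx = L/2, ∫sin(jπx/L)·sin(lπx/L) dx = 0; diagonal moments ∫x·sin²(jπx/L) dx = L²/4, ∫x²·sin²(jπx/L) dx = L³·(1/6 − 1/(4j²π²)); cross terms ∫x·sin(jπx/L)·sin(lπx/L) dx = 0 for j + l even and −4jlL²/(π²(j² − l²)²) for j + l odd, ∫x²·sin(jπx/L)·sin(lπx/L) dx = (−1)^(j+l)·4jlL³/(π²(j² − l²)²); higher powers the same way via product-to-sum and parts.
State is unnormalized: ∫|φ|² dx = 2.2443, and ∫φ*·x⁴·φ dx = 378.06, so ⟨x⁴⟩ = 378.06 / 2.2443.
⟨x⁴⟩ = 168.46.

168.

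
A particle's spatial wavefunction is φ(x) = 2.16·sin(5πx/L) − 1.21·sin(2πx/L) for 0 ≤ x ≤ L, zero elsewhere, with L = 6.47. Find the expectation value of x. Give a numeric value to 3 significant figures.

⟨x⟩ = ∫ x·|φ|² dx / ∫|φ|² dx (integrals over the domain).
On 0 ≤ x ≤ L (j ≠ l): ∫sin²(jπx/L) dx = L/2, ∫sin(jπx/L)·sin(lπx/L) dx = 0; diagonal moments ∫x·sin²(jπx/L) dx = L²/4, ∫x²·sin²(jπx/L) dx = L³·(1/6 − 1/(4j²π²)); cross terms ∫x·sin(jπx/L)·sin(lπx/L) dx = 0 for j + l even and −4jlL²/(π²(j² − l²)²) for j + l odd, ∫x²·sin(jπx/L)·sin(lπx/L) dx = (−1)^(j+l)·4jlL³/(π²(j² − l²)²); higher powers the same way via product-to-sum and parts.
State is unnormalized: ∫|φ|² dx = 19.830, and ∫φ*·x·φ dx = 66.160, so ⟨x⟩ = 66.160 / 19.830.
⟨x⟩ = 3.3364.

3.34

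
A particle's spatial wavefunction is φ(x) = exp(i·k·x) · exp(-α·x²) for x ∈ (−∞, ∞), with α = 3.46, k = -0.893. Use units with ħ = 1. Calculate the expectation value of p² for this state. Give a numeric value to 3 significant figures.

p² φ = −ħ² d²φ/dx²; ⟨p²⟩ = −ħ² ∫ φ*·φ'' dx / ∫|φ|² dx.
Gaussian moments: ∫x^(2j)·e^(−2αx²) dx = (2j−1)!!/(4α)^j · √(π/(2α)), odd powers integrate to 0; here √(π/(2α)) = 0.67379. Derivatives: φ′ = (ik − 2αx)·φ, φ″ = ((ik − 2αx)² − 2α)·φ; the odd-in-x pieces drop out.
State is unnormalized: ∫|φ|² dx = 0.67379, and ∫φ*·(−ħ² φ'') dx = 2.8686, so ⟨p²⟩ = 2.8686 / 0.67379.
⟨p²⟩ = 4.2574.

4.26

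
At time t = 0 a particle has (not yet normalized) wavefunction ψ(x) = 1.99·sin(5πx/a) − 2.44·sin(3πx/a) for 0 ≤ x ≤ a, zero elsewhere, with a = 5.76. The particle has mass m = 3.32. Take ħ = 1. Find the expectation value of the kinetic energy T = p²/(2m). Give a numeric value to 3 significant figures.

0.690

T = −(ħ²/2m) d²/dx², so ⟨T⟩ = −(ħ²/2m) ∫ ψ*·ψ'' dx / ∫|ψ|² dx; with m = 3.32.
d²/dx² sin(jπx/a) = −(jπ/a)²·sin(jπx/a); on 0 ≤ x ≤ a, ∫sin²(jπx/a) dx = a/2 and ∫sin(jπx/a)·sin(lπx/a) dx = 0 for j ≠ l, so only diagonal terms survive in ∫|ψ|² and ∫ψ·ψ″; ∫ψ·ψ′ dx = [ψ²/2] between the walls = 0.
State is unnormalized: ∫|ψ|² dx = 28.551, and ∫ψ*·(−ħ²/2m · ψ'') dx = 19.688, so ⟨T⟩ = 19.688 / 28.551.
⟨T⟩ = 0.68954.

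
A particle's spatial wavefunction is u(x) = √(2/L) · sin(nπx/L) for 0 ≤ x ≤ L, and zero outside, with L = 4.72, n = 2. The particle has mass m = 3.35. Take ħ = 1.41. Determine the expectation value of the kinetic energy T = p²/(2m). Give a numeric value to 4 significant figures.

0.5258

T = −(ħ²/2m) d²/dx², so ⟨T⟩ = −(ħ²/2m) ∫ u*·u'' dx; with m = 3.35.
d/dx sin(nπx/L) = (nπ/L)·cos(nπx/L) and d²/dx² sin(nπx/L) = −(nπ/L)²·sin(nπx/L); on 0 ≤ x ≤ L, ∫sin²(nπx/L) dx = L/2 and ∫sin(nπx/L)·cos(nπx/L) dx = 0.
⟨T⟩ = 0.52582.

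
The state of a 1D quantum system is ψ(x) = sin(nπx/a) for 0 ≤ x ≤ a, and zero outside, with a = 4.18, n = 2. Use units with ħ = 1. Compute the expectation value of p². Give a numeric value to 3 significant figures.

p² ψ = −ħ² d²ψ/dx²; ⟨p²⟩ = −ħ² ∫ ψ*·ψ'' dx / ∫|ψ|² dx.
d/dx sin(nπx/a) = (nπ/a)·cos(nπx/a) and d²/dx² sin(nπx/a) = −(nπ/a)²·sin(nπx/a); on 0 ≤ x ≤ a, ∫sin²(nπx/a) dx = a/2 and ∫sin(nπx/a)·cos(nπx/a) dx = 0.
State is unnormalized: ∫|ψ|² dx = 2.0900, and ∫ψ*·(−ħ² ψ'') dx = 4.7223, so ⟨p²⟩ = 4.7223 / 2.0900.
⟨p²⟩ = 2.2595.

2.26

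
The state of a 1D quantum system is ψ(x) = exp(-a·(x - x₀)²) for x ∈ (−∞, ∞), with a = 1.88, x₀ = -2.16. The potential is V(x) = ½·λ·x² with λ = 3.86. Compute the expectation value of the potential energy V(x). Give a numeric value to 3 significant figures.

9.26

⟨V⟩ = ∫ V(x)·|ψ|² dx / ∫|ψ|² dx.
Gaussian moments (u = x − x₀): ∫u^(2j)·e^(−2au²) du = (2j−1)!!/(4a)^j · √(π/(2a)), odd powers integrate to 0; here √(π/(2a)) = 0.91407.
State is unnormalized: ∫|ψ|² dx = 0.91407, and ∫ψ*·V(x)·ψ dx = 8.4655, so ⟨V⟩ = 8.4655 / 0.91407.
⟨V⟩ = 9.2613.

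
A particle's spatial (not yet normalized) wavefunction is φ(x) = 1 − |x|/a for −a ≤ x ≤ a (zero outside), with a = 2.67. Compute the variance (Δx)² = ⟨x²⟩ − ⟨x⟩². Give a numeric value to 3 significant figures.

Compute ⟨x⟩ and ⟨x²⟩ separately, then (Δx)² = ⟨x²⟩ − ⟨x⟩².
φ is even, so ∫ over [−a, a] = 2∫₀ᵃ with φ = 1 − x/a there: ∫₀ᵃ (1 − x/a)² dx = a/3, ∫₀ᵃ x²(1 − x/a)² dx = a³/30, ∫₀ᵃ x⁴(1 − x/a)² dx = a⁵/105.
Normalization: ∫|φ|² dx = 1.7800.
⟨x⟩ = 0.0000 and ⟨x²⟩ = 0.71289.
(Δx)² = 0.71289 − (0.0000)² = 0.71289.

0.713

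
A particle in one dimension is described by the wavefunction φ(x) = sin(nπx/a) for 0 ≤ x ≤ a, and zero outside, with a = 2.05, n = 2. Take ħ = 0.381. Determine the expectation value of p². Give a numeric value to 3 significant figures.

1.36

p² φ = −ħ² d²φ/dx²; ⟨p²⟩ = −ħ² ∫ φ*·φ'' dx / ∫|φ|² dx.
d/dx sin(nπx/a) = (nπ/a)·cos(nπx/a) and d²/dx² sin(nπx/a) = −(nπ/a)²·sin(nπx/a); on 0 ≤ x ≤ a, ∫sin²(nπx/a) dx = a/2 and ∫sin(nπx/a)·cos(nπx/a) dx = 0.
State is unnormalized: ∫|φ|² dx = 1.0250, and ∫φ*·(−ħ² φ'') dx = 1.3977, so ⟨p²⟩ = 1.3977 / 1.0250.
⟨p²⟩ = 1.3636.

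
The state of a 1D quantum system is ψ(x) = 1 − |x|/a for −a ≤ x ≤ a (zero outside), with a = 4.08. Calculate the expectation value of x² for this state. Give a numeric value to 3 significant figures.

1.66

⟨x²⟩ = ∫ x²·|ψ|² dx / ∫|ψ|² dx (integrals over the domain).
ψ is even, so ∫ over [−a, a] = 2∫₀ᵃ with ψ = 1 − x/a there: ∫₀ᵃ (1 − x/a)² dx = a/3, ∫₀ᵃ x²(1 − x/a)² dx = a³/30, ∫₀ᵃ x⁴(1 − x/a)² dx = a⁵/105.
State is unnormalized: ∫|ψ|² dx = 2.7200, and ∫ψ*·x²·ψ dx = 4.5278, so ⟨x²⟩ = 4.5278 / 2.7200.
⟨x²⟩ = 1.6646.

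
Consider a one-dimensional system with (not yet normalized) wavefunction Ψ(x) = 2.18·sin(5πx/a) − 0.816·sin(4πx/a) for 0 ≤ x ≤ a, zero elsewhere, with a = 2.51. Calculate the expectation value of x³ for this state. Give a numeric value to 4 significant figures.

⟨x³⟩ = ∫ x³·|Ψ|² dx / ∫|Ψ|² dx (integrals over the domain).
On 0 ≤ x ≤ a (j ≠ l): ∫sin²(jπx/a) dx = a/2, ∫sin(jπx/a)·sin(lπx/a) dx = 0; diagonal moments ∫x·sin²(jπx/a) dx = a²/4, ∫x²·sin²(jπx/a) dx = a³·(1/6 − 1/(4j²π²)); cross terms ∫x·sin(jπx/a)·sin(lπx/a) dx = 0 for j + l even and −4jla²/(π²(j² − l²)²) for j + l odd, ∫x²·sin(jπx/a)·sin(lπx/a) dx = (−1)^(j+l)·4jla³/(π²(j² − l²)²); higher powers the same way via product-to-sum and parts.
State is unnormalized: ∫|Ψ|² dx = 6.7999, and ∫Ψ*·x³·Ψ dx = 39.033, so ⟨x³⟩ = 39.033 / 6.7999.
⟨x³⟩ = 5.7402.

5.740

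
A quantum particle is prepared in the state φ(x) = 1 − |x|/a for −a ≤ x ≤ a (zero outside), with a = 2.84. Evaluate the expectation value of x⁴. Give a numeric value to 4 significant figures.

⟨x⁴⟩ = ∫ x⁴·|φ|² dx / ∫|φ|² dx (integrals over the domain).
φ is even, so ∫ over [−a, a] = 2∫₀ᵃ with φ = 1 − x/a there: ∫₀ᵃ (1 − x/a)² dx = a/3, ∫₀ᵃ x²(1 − x/a)² dx = a³/30, ∫₀ᵃ x⁴(1 − x/a)² dx = a⁵/105.
State is unnormalized: ∫|φ|² dx = 1.8933, and ∫φ*·x⁴·φ dx = 3.5191, so ⟨x⁴⟩ = 3.5191 / 1.8933.
⟨x⁴⟩ = 1.8587.

1.859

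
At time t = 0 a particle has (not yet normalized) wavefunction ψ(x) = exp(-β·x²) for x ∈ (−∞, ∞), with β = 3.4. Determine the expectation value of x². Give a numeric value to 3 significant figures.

0.0735

⟨x²⟩ = ∫ x²·|ψ|² dx / ∫|ψ|² dx (integrals over the domain).
Gaussian moments: ∫x^(2j)·e^(−2βx²) dx = (2j−1)!!/(4β)^j · √(π/(2β)), odd powers integrate to 0; here √(π/(2β)) = 0.67971.
State is unnormalized: ∫|ψ|² dx = 0.67971, and ∫ψ*·x²·ψ dx = 0.049978, so ⟨x²⟩ = 0.049978 / 0.67971.
⟨x²⟩ = 0.073529.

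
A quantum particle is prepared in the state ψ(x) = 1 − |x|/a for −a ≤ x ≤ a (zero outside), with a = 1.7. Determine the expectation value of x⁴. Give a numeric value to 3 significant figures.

⟨x⁴⟩ = ∫ x⁴·|ψ|² dx / ∫|ψ|² dx (integrals over the domain).
ψ is even, so ∫ over [−a, a] = 2∫₀ᵃ with ψ = 1 − x/a there: ∫₀ᵃ (1 − x/a)² dx = a/3, ∫₀ᵃ x²(1 − x/a)² dx = a³/30, ∫₀ᵃ x⁴(1 − x/a)² dx = a⁵/105.
State is unnormalized: ∫|ψ|² dx = 1.1333, and ∫ψ*·x⁴·ψ dx = 0.27045, so ⟨x⁴⟩ = 0.27045 / 1.1333.
⟨x⁴⟩ = 0.23863.

0.239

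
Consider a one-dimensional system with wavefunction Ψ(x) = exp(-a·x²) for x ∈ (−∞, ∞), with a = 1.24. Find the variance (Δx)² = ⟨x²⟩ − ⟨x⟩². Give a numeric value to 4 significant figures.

Compute ⟨x⟩ and ⟨x²⟩ separately, then (Δx)² = ⟨x²⟩ − ⟨x⟩².
Gaussian moments: ∫x^(2j)·e^(−2ax²) dx = (2j−1)!!/(4a)^j · √(π/(2a)), odd powers integrate to 0; here √(π/(2a)) = 1.1255.
Normalization: ∫|Ψ|² dx = 1.1255.
⟨x⟩ = 0.0000 and ⟨x²⟩ = 0.20161.
(Δx)² = 0.20161 − (0.0000)² = 0.20161.

0.2016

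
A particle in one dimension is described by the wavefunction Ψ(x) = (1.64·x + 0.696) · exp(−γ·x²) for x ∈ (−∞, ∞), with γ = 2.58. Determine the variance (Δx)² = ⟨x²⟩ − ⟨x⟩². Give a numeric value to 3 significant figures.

0.0765

Compute ⟨x⟩ and ⟨x²⟩ separately, then (Δx)² = ⟨x²⟩ − ⟨x⟩².
Expand each integrand as polynomial × e^(−2γx²) and use ∫x^(2j)·e^(−2γx²) dx = (2j−1)!!/(4γ)^j · √(π/(2γ)), odd powers → 0; here √(π/(2γ)) = 0.78028.
Normalization: ∫|Ψ|² dx = 0.58134.
⟨x⟩ = 0.29691 and ⟨x²⟩ = 0.16469.
(Δx)² = 0.16469 − (0.29691)² = 0.076536.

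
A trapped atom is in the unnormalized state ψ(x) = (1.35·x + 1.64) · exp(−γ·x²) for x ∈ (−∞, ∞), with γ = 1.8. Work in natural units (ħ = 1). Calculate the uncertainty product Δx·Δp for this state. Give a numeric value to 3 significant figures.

0.501

Δx = √(⟨x²⟩−⟨x⟩²), Δp = √(⟨p²⟩−⟨p⟩²).
Expand each integrand as polynomial × e^(−2γx²) and use ∫x^(2j)·e^(−2γx²) dx = (2j−1)!!/(4γ)^j · √(π/(2γ)), odd powers → 0; here √(π/(2γ)) = 0.93417. Differentiate with the product rule, d/dx e^(−γx²) = −2γx·e^(−γx²).
Normalization: ∫|ψ|² dx = 2.7490.
⟨x⟩ = 0.20899, ⟨x²⟩ = 0.16278 ⇒ Δx = 0.34512.
⟨p⟩ = 0.0000, ⟨p²⟩ = 2.1097 ⇒ Δp = 1.4525.
Δx·Δp = 0.50127.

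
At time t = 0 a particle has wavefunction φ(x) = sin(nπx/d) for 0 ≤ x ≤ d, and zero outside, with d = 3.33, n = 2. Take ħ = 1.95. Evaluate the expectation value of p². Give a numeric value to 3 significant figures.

p² φ = −ħ² d²φ/dx²; ⟨p²⟩ = −ħ² ∫ φ*·φ'' dx / ∫|φ|² dx.
d/dx sin(nπx/d) = (nπ/d)·cos(nπx/d) and d²/dx² sin(nπx/d) = −(nπ/d)²·sin(nπx/d); on 0 ≤ x ≤ d, ∫sin²(nπx/d) dx = d/2 and ∫sin(nπx/d)·cos(nπx/d) dx = 0.
State is unnormalized: ∫|φ|² dx = 1.6650, and ∫φ*·(−ħ² φ'') dx = 22.540, so ⟨p²⟩ = 22.540 / 1.6650.
⟨p²⟩ = 13.538.

13.5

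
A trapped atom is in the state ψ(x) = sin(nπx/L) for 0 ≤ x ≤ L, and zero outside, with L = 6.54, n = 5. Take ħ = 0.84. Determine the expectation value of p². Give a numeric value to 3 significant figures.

4.07

p² ψ = −ħ² d²ψ/dx²; ⟨p²⟩ = −ħ² ∫ ψ*·ψ'' dx / ∫|ψ|² dx.
d/dx sin(nπx/L) = (nπ/L)·cos(nπx/L) and d²/dx² sin(nπx/L) = −(nπ/L)²·sin(nπx/L); on 0 ≤ x ≤ L, ∫sin²(nπx/L) dx = L/2 and ∫sin(nπx/L)·cos(nπx/L) dx = 0.
State is unnormalized: ∫|ψ|² dx = 3.2700, and ∫ψ*·(−ħ² ψ'') dx = 13.310, so ⟨p²⟩ = 13.310 / 3.2700.
⟨p²⟩ = 4.0705.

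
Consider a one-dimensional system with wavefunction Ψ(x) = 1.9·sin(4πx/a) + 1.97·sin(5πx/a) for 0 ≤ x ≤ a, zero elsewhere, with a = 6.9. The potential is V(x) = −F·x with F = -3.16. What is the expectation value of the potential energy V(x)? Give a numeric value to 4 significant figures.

6.541

⟨V⟩ = ∫ V(x)·|Ψ|² dx / ∫|Ψ|² dx.
On 0 ≤ x ≤ a (j ≠ l): ∫sin²(jπx/a) dx = a/2, ∫sin(jπx/a)·sin(lπx/a) dx = 0; diagonal moments ∫x·sin²(jπx/a) dx = a²/4, ∫x²·sin²(jπx/a) dx = a³·(1/6 − 1/(4j²π²)); cross terms ∫x·sin(jπx/a)·sin(lπx/a) dx = 0 for j + l even and −4jla²/(π²(j² − l²)²) for j + l odd, ∫x²·sin(jπx/a)·sin(lπx/a) dx = (−1)^(j+l)·4jla³/(π²(j² − l²)²); higher powers the same way via product-to-sum and parts.
State is unnormalized: ∫|Ψ|² dx = 25.844, and ∫Ψ*·V(x)·Ψ dx = 169.04, so ⟨V⟩ = 169.04 / 25.844.
⟨V⟩ = 6.5410.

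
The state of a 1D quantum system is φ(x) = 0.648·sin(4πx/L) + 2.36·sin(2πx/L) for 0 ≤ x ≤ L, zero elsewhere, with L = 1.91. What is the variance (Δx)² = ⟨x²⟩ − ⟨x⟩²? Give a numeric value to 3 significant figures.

0.344

Compute ⟨x⟩ and ⟨x²⟩ separately, then (Δx)² = ⟨x²⟩ − ⟨x⟩².
On 0 ≤ x ≤ L (j ≠ l): ∫sin²(jπx/L) dx = L/2, ∫sin(jπx/L)·sin(lπx/L) dx = 0; diagonal moments ∫x·sin²(jπx/L) dx = L²/4, ∫x²·sin²(jπx/L) dx = L³·(1/6 − 1/(4j²π²)); cross terms ∫x·sin(jπx/L)·sin(lπx/L) dx = 0 for j + l even and −4jlL²/(π²(j² − l²)²) for j + l odd, ∫x²·sin(jπx/L)·sin(lπx/L) dx = (−1)^(j+l)·4jlL³/(π²(j² − l²)²); higher powers the same way via product-to-sum and parts.
Normalization: ∫|φ|² dx = 5.7200.
⟨x⟩ = 0.95500 and ⟨x²⟩ = 1.2561.
(Δx)² = 1.2561 − (0.95500)² = 0.34412.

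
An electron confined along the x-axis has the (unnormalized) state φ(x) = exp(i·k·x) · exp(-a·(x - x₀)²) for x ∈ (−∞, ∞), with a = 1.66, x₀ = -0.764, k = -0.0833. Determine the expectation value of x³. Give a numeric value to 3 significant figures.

-0.791

⟨x³⟩ = ∫ x³·|φ|² dx / ∫|φ|² dx (integrals over the domain).
Gaussian moments (u = x − x₀): ∫u^(2j)·e^(−2au²) du = (2j−1)!!/(4a)^j · √(π/(2a)), odd powers integrate to 0; here √(π/(2a)) = 0.97276.
State is unnormalized: ∫|φ|² dx = 0.97276, and ∫φ*·x³·φ dx = -0.76957, so ⟨x³⟩ = -0.76957 / 0.97276.
⟨x³⟩ = -0.79112.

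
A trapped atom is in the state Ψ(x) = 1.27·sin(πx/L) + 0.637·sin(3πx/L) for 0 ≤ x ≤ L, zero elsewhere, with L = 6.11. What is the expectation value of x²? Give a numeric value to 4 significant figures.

⟨x²⟩ = ∫ x²·|Ψ|² dx / ∫|Ψ|² dx (integrals over the domain).
On 0 ≤ x ≤ L (j ≠ l): ∫sin²(jπx/L) dx = L/2, ∫sin(jπx/L)·sin(lπx/L) dx = 0; diagonal moments ∫x·sin²(jπx/L) dx = L²/4, ∫x²·sin²(jπx/L) dx = L³·(1/6 − 1/(4j²π²)); cross terms ∫x·sin(jπx/L)·sin(lπx/L) dx = 0 for j + l even and −4jlL²/(π²(j² − l²)²) for j + l odd, ∫x²·sin(jπx/L)·sin(lπx/L) dx = (−1)^(j+l)·4jlL³/(π²(j² − l²)²); higher powers the same way via product-to-sum and parts.
State is unnormalized: ∫|Ψ|² dx = 6.1670, and ∫Ψ*·x²·Ψ dx = 74.175, so ⟨x²⟩ = 74.175 / 6.1670.
⟨x²⟩ = 12.028.

12.03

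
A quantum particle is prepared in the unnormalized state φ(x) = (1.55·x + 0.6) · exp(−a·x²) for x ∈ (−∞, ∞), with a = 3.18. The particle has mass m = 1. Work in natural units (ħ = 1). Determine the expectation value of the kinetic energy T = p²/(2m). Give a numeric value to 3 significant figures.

2.68

T = −(ħ²/2m) d²/dx², so ⟨T⟩ = −(ħ²/2m) ∫ φ*·φ'' dx / ∫|φ|² dx; with m = 1.
Expand each integrand as polynomial × e^(−2ax²) and use ∫x^(2j)·e^(−2ax²) dx = (2j−1)!!/(4a)^j · √(π/(2a)), odd powers → 0; here √(π/(2a)) = 0.70282. Differentiate with the product rule, d/dx e^(−ax²) = −2ax·e^(−ax²).
State is unnormalized: ∫|φ|² dx = 0.38576, and ∫φ*·(−ħ²/2m · φ'') dx = 1.0355, so ⟨T⟩ = 1.0355 / 0.38576.
⟨T⟩ = 2.6843.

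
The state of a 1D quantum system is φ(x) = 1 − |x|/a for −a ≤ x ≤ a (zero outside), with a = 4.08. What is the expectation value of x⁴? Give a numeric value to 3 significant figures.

⟨x⁴⟩ = ∫ x⁴·|φ|² dx / ∫|φ|² dx (integrals over the domain).
φ is even, so ∫ over [−a, a] = 2∫₀ᵃ with φ = 1 − x/a there: ∫₀ᵃ (1 − x/a)² dx = a/3, ∫₀ᵃ x²(1 − x/a)² dx = a³/30, ∫₀ᵃ x⁴(1 − x/a)² dx = a⁵/105.
State is unnormalized: ∫|φ|² dx = 2.7200, and ∫φ*·x⁴·φ dx = 21.535, so ⟨x⁴⟩ = 21.535 / 2.7200.
⟨x⁴⟩ = 7.9172.

7.92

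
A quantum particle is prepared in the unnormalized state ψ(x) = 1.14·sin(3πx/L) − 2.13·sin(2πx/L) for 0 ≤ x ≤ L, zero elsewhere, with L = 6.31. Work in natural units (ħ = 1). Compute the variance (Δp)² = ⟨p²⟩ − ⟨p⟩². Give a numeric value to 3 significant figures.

1.27

Compute ⟨p⟩ and ⟨p²⟩ separately; (Δp)² = ⟨p²⟩ − ⟨p⟩².
d²/dx² sin(jπx/L) = −(jπ/L)²·sin(jπx/L); on 0 ≤ x ≤ L, ∫sin²(jπx/L) dx = L/2 and ∫sin(jπx/L)·sin(lπx/L) dx = 0 for j ≠ l, so only diagonal terms survive in ∫|ψ|² and ∫ψ·ψ″; ∫ψ·ψ′ dx = [ψ²/2] between the walls = 0.
Normalization: ∫|ψ|² dx = 18.414.
⟨p⟩ = 0.0000 and ⟨p²⟩ = 1.2675.
(Δp)² = 1.2675 − (0.0000)² = 1.2675.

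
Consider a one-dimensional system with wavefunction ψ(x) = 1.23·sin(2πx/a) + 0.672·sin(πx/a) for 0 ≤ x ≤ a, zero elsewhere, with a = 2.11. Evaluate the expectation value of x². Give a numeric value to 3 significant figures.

0.714

⟨x²⟩ = ∫ x²·|ψ|² dx / ∫|ψ|² dx (integrals over the domain).
On 0 ≤ x ≤ a (j ≠ l): ∫sin²(jπx/a) dx = a/2, ∫sin(jπx/a)·sin(lπx/a) dx = 0; diagonal moments ∫x·sin²(jπx/a) dx = a²/4, ∫x²·sin²(jπx/a) dx = a³·(1/6 − 1/(4j²π²)); cross terms ∫x·sin(jπx/a)·sin(lπx/a) dx = 0 for j + l even and −4jla²/(π²(j² − l²)²) for j + l odd, ∫x²·sin(jπx/a)·sin(lπx/a) dx = (−1)^(j+l)·4jla³/(π²(j² − l²)²); higher powers the same way via product-to-sum and parts.
State is unnormalized: ∫|ψ|² dx = 2.0725, and ∫ψ*·x²·ψ dx = 1.4796, so ⟨x²⟩ = 1.4796 / 2.0725.
⟨x²⟩ = 0.71393.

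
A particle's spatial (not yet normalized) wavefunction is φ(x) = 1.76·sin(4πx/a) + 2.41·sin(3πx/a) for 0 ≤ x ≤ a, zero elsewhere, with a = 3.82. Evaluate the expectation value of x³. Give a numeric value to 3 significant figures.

⟨x³⟩ = ∫ x³·|φ|² dx / ∫|φ|² dx (integrals over the domain).
On 0 ≤ x ≤ a (j ≠ l): ∫sin²(jπx/a) dx = a/2, ∫sin(jπx/a)·sin(lπx/a) dx = 0; diagonal moments ∫x·sin²(jπx/a) dx = a²/4, ∫x²·sin²(jπx/a) dx = a³·(1/6 − 1/(4j²π²)); cross terms ∫x·sin(jπx/a)·sin(lπx/a) dx = 0 for j + l even and −4jla²/(π²(j² − l²)²) for j + l odd, ∫x²·sin(jπx/a)·sin(lπx/a) dx = (−1)^(j+l)·4jla³/(π²(j² − l²)²); higher powers the same way via product-to-sum and parts.
State is unnormalized: ∫|φ|² dx = 17.010, and ∫φ*·x³·φ dx = 72.542, so ⟨x³⟩ = 72.542 / 17.010.
⟨x³⟩ = 4.2647.

4.26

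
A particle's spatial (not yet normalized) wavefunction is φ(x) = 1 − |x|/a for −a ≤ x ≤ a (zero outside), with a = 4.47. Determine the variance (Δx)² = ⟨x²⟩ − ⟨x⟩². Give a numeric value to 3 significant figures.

Compute ⟨x⟩ and ⟨x²⟩ separately, then (Δx)² = ⟨x²⟩ − ⟨x⟩².
φ is even, so ∫ over [−a, a] = 2∫₀ᵃ with φ = 1 − x/a there: ∫₀ᵃ (1 − x/a)² dx = a/3, ∫₀ᵃ x²(1 − x/a)² dx = a³/30, ∫₀ᵃ x⁴(1 − x/a)² dx = a⁵/105.
Normalization: ∫|φ|² dx = 2.9800.
⟨x⟩ = 0.0000 and ⟨x²⟩ = 1.9981.
(Δx)² = 1.9981 − (0.0000)² = 1.9981.

2.00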